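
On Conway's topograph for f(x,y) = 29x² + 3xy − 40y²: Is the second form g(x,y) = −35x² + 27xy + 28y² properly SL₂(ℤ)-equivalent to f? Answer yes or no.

D₁ = 4649, D₂ = 4649
river cycle of f (length 34): (29, 61, -8), (-8, 67, 5), (5, 63, -34), (-34, 5, 34), (34, 63, -5), (-5, 67, 8), (8, 61, -29), (-29, 55, 14), (14, 57, -25), (-25, 43, 28), … (24 more)
river cycle of g (length 42): (28, 29, -34), (-34, 39, 23), (23, 53, -20), (-20, 67, 2), (2, 65, -53), (-53, 41, 14), (14, 43, -50), (-50, 57, 7), (7, 55, -58), (-58, 61, 4), … (32 more)
cycles differ ⇒ inequivalent

no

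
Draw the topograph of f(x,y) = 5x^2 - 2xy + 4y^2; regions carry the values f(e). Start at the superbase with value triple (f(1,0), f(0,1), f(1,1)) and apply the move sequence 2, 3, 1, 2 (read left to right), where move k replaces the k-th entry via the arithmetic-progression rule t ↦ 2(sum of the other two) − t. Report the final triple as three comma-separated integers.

start (5,4,7) = (f(1,0),f(0,1),f(1,1))
replace slot 2: 2·(5+7) − 4 = 20 → (5,20,7)
replace slot 3: 2·(5+20) − 7 = 43 → (5,20,43)
replace slot 1: 2·(20+43) − 5 = 121 → (121,20,43)
replace slot 2: 2·(121+43) − 20 = 308 → (121,308,43)

121,308,43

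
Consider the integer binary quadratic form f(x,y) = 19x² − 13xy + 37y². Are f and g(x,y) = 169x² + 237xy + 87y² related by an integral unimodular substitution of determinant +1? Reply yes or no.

D₁ = -2643, D₂ = -2643
f: reduced (well bottom): (19,-13,37) with a≤c, −a<b≤a
g: translate: b→-101 (≡237 mod 338), so (169,237,87)→(169,-101,19)
g: flip: (169,-101,19)→(19,101,169)
g: translate: b→-13 (≡101 mod 38), so (19,101,169)→(19,-13,37)
g: reduced (well bottom): (19,-13,37) with a≤c, −a<b≤a
reduced forms (19, -13, 37) vs (19, -13, 37) ⇒ equivalent

yes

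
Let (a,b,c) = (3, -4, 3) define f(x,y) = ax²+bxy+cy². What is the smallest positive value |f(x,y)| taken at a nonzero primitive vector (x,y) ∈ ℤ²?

translate: b→2 (≡-4 mod 6), so (3,-4,3)→(3,2,2)
flip: (3,2,2)→(2,-2,3)
translate: b→2 (≡-2 mod 4), so (2,-2,3)→(2,2,3)
reduced (well bottom): (2,2,3) with a≤c, −a<b≤a
well minimum = a = 2

2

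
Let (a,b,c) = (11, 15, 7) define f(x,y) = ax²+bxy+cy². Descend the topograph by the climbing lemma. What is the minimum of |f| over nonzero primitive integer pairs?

translate: b→-7 (≡15 mod 22), so (11,15,7)→(11,-7,3)
flip: (11,-7,3)→(3,7,11)
translate: b→1 (≡7 mod 6), so (3,7,11)→(3,1,7)
reduced (well bottom): (3,1,7) with a≤c, −a<b≤a
well minimum = a = 3

3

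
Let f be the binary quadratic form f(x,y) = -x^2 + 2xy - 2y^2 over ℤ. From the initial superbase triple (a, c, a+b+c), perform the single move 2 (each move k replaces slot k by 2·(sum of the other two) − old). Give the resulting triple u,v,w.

start (-1,-2,-1) = (f(1,0),f(0,1),f(1,1))
replace slot 2: 2·((-1)+(-1)) − (-2) = -2 → (-1,-2,-1)

-1,-2,-1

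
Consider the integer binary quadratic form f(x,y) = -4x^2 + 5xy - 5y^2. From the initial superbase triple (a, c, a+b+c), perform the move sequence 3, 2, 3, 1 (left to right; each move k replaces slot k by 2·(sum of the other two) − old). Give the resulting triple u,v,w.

start (-4,-5,-4) = (f(1,0),f(0,1),f(1,1))
replace slot 3: 2·((-4)+(-5)) − (-4) = -14 → (-4,-5,-14)
replace slot 2: 2·((-4)+(-14)) − (-5) = -31 → (-4,-31,-14)
replace slot 3: 2·((-4)+(-31)) − (-14) = -56 → (-4,-31,-56)
replace slot 1: 2·((-31)+(-56)) − (-4) = -170 → (-170,-31,-56)

-170,-31,-56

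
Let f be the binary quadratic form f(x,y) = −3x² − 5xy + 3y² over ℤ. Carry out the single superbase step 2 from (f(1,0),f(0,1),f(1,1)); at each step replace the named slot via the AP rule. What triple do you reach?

start (-3,3,-5) = (f(1,0),f(0,1),f(1,1))
replace slot 2: 2·((-3)+(-5)) − 3 = -19 → (-3,-19,-5)

-3,-19,-5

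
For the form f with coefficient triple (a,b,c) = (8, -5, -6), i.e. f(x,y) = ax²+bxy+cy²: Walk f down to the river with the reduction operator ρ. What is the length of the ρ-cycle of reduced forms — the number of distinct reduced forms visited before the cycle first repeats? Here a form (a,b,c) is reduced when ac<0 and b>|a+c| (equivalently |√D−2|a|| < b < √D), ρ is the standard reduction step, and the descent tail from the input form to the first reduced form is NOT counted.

D = 217, ⌊√D⌋ = 14
descent: ρ → (-6,5,8)  [lands on river]
river: ρ → (8,11,-3)
river: ρ → (-3,13,4)
river: ρ → (4,11,-6)
river: ρ → (-6,13,2)
river: ρ → (2,11,-12)
river: ρ → (-12,13,1)
river: ρ → (1,13,-12)
river: ρ → (-12,11,2)
river: ρ → (2,13,-6)
river: ρ → (-6,11,4)
river: ρ → (4,13,-3)
river: ρ → (-3,11,8)
river: ρ → (8,5,-6)
river: ρ → (-6,7,7)
river: ρ → (7,7,-6)
ρ-cycle length = 16 (tail of 1 descent step not counted)

16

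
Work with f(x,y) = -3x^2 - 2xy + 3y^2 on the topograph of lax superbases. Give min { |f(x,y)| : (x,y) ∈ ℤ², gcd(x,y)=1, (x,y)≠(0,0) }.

descent: ρ → (3,2,-3)  [lands on river]
river: ρ → (-3,4,2)
river: ρ → (2,4,-3)
river: ρ → (-3,2,3)
river: ρ → (3,4,-2)
river: ρ → (-2,4,3)
closes: descent 1, river 6
min |a| on river = 2

2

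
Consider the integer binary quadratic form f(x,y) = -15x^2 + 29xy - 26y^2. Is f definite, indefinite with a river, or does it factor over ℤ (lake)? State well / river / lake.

D = b²−4ac = 29² − 4·(-15)·(-26) = -719
D < 0 ⇒ definite ⇒ every region one sign ⇒ single well

well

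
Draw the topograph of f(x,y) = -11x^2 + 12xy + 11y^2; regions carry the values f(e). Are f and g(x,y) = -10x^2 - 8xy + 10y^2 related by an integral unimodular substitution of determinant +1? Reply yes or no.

D₁ = 628, D₂ = 464
discriminants differ ⇒ not SL₂(ℤ)-equivalent

no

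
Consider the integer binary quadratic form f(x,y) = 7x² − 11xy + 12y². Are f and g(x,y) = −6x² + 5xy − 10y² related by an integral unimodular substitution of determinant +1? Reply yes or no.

D₁ = -215, D₂ = -215
f: translate: b→3 (≡-11 mod 14), so (7,-11,12)→(7,3,8)
f: reduced (well bottom): (7,3,8) with a≤c, −a<b≤a
g is negative-definite; reduce −g:
−g: reduced (well bottom): (6,-5,10) with a≤c, −a<b≤a
flip sign back: reduced form of g is (-6,5,-10)
reduced forms (7, 3, 8) vs (-6, 5, -10) ⇒ inequivalent

no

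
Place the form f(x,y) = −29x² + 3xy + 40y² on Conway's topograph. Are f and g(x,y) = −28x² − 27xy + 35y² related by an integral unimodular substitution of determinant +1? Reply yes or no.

D₁ = 4649, D₂ = 4649
river cycle of f (length 34): (-29, 61, 8), (8, 67, -5), (-5, 63, 34), (34, 5, -34), (-34, 63, 5), (5, 67, -8), (-8, 61, 29), (29, 55, -14), (-14, 57, 25), (25, 43, -28), … (24 more)
river cycle of g (length 42): (35, 27, -28), (-28, 29, 34), (34, 39, -23), (-23, 53, 20), (20, 67, -2), (-2, 65, 53), (53, 41, -14), (-14, 43, 50), (50, 57, -7), (-7, 55, 58), … (32 more)
cycles differ ⇒ inequivalent

no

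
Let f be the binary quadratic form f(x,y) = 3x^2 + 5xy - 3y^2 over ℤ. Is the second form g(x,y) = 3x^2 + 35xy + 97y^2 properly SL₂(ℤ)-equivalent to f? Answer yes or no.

D₁ = 61, D₂ = 61
river cycle of f (length 6): (-3, 7, 1), (1, 7, -3), (-3, 5, 3), (3, 7, -1), (-1, 7, 3), (3, 5, -3)
river cycle of g (length 6): (3, 5, -3), (-3, 7, 1), (1, 7, -3), (-3, 5, 3), (3, 7, -1), (-1, 7, 3)
cycles coincide ⇒ equivalent

yes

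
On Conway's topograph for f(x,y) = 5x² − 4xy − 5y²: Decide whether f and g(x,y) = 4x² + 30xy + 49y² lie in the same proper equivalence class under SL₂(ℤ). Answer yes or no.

D₁ = 116, D₂ = 116
river cycle of f (length 10): (-5, 4, 5), (5, 6, -4), (-4, 10, 1), (1, 10, -4), (-4, 6, 5), (5, 4, -5), (-5, 6, 4), (4, 10, -1), (-1, 10, 4), (4, 6, -5)
river cycle of g (length 10): (4, 6, -5), (-5, 4, 5), (5, 6, -4), (-4, 10, 1), (1, 10, -4), (-4, 6, 5), (5, 4, -5), (-5, 6, 4), (4, 10, -1), (-1, 10, 4)
cycles coincide ⇒ equivalent

yes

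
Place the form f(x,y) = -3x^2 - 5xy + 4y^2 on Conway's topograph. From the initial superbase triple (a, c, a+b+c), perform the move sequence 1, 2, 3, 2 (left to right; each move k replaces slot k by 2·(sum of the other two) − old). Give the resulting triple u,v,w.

start (-3,4,-4) = (f(1,0),f(0,1),f(1,1))
replace slot 1: 2·(4+(-4)) − (-3) = 3 → (3,4,-4)
replace slot 2: 2·(3+(-4)) − 4 = -6 → (3,-6,-4)
replace slot 3: 2·(3+(-6)) − (-4) = -2 → (3,-6,-2)
replace slot 2: 2·(3+(-2)) − (-6) = 8 → (3,8,-2)

3,8,-2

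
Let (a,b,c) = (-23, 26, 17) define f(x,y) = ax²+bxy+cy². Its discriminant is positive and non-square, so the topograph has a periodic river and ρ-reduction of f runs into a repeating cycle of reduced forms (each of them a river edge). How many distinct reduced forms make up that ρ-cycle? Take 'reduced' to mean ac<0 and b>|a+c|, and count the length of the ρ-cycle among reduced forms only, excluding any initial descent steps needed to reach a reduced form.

D = 2240, ⌊√D⌋ = 47
river: ρ → (17,42,-7)
river: ρ → (-7,42,17)
river: ρ → (17,26,-23)
river: ρ → (-23,20,20)
river: ρ → (20,20,-23)
river: ρ → (-23,26,17)
ρ-cycle length = 6 (tail of 0 descent steps not counted)

6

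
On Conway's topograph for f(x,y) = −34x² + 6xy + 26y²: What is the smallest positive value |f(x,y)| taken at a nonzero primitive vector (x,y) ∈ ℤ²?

descent: ρ → (26,46,-14)  [lands on river]
river: ρ → (-14,38,38)
river: ρ → (38,38,-14)
river: ρ → (-14,46,26)
river: ρ → (26,58,-2)
river: ρ → (-2,58,26)
closes: descent 1, river 6
min |a| on river = 2

2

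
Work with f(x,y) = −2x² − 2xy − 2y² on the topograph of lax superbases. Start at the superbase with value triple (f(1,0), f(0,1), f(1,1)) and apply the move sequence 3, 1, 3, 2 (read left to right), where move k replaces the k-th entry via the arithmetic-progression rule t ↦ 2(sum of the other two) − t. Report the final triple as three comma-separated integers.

start (-2,-2,-6) = (f(1,0),f(0,1),f(1,1))
replace slot 3: 2·((-2)+(-2)) − (-6) = -2 → (-2,-2,-2)
replace slot 1: 2·((-2)+(-2)) − (-2) = -6 → (-6,-2,-2)
replace slot 3: 2·((-6)+(-2)) − (-2) = -14 → (-6,-2,-14)
replace slot 2: 2·((-6)+(-14)) − (-2) = -38 → (-6,-38,-14)

-6,-38,-14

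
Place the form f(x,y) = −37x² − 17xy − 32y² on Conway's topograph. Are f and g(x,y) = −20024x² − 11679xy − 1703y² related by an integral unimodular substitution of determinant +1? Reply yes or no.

D₁ = -4447, D₂ = -4447
f is negative-definite; reduce −f:
−f: flip: (37,17,32)→(32,-17,37)
−f: reduced (well bottom): (32,-17,37) with a≤c, −a<b≤a
flip sign back: reduced form of f is (-32,17,-37)
g is negative-definite; reduce −g:
−g: flip: (20024,11679,1703)→(1703,-11679,20024)
−g: translate: b→-1461 (≡-11679 mod 3406), so (1703,-11679,20024)→(1703,-1461,314)
−g: flip: (1703,-1461,314)→(314,1461,1703)
−g: translate: b→205 (≡1461 mod 628), so (314,1461,1703)→(314,205,37)
−g: flip: (314,205,37)→(37,-205,314)
−g: translate: b→17 (≡-205 mod 74), so (37,-205,314)→(37,17,32)
−g: flip: (37,17,32)→(32,-17,37)
−g: reduced (well bottom): (32,-17,37) with a≤c, −a<b≤a
flip sign back: reduced form of g is (-32,17,-37)
reduced forms (-32, 17, -37) vs (-32, 17, -37) ⇒ equivalent

yes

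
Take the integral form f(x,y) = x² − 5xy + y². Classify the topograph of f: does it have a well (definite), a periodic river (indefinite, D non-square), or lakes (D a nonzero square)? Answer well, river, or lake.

D = b²−4ac = (-5)² − 4·1·1 = 21
D > 0 non-square ⇒ indefinite ⇒ periodic river

river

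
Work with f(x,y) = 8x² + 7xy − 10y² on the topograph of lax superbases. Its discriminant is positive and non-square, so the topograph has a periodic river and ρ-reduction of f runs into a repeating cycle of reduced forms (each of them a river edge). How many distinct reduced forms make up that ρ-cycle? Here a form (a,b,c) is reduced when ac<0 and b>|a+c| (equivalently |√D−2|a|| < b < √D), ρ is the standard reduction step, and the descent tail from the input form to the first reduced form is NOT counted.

D = 369, ⌊√D⌋ = 19
river: ρ → (-10,13,5)
river: ρ → (5,17,-4)
river: ρ → (-4,15,9)
river: ρ → (9,3,-10)
river: ρ → (-10,17,2)
river: ρ → (2,19,-1)
river: ρ → (-1,19,2)
river: ρ → (2,17,-10)
river: ρ → (-10,3,9)
river: ρ → (9,15,-4)
river: ρ → (-4,17,5)
river: ρ → (5,13,-10)
river: ρ → (-10,7,8)
river: ρ → (8,9,-9)
river: ρ → (-9,9,8)
river: ρ → (8,7,-10)
ρ-cycle length = 16 (tail of 0 descent steps not counted)

16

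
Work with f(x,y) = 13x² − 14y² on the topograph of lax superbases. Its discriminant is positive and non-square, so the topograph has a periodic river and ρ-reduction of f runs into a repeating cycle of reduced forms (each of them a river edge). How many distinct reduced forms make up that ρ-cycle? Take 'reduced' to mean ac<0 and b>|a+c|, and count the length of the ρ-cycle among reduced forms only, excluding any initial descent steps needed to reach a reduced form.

D = 728, ⌊√D⌋ = 26
descent: ρ → (-14,0,13)
descent: ρ → (13,26,-1)  [lands on river]
river: ρ → (-1,26,13)
ρ-cycle length = 2 (tail of 2 descent steps not counted)

2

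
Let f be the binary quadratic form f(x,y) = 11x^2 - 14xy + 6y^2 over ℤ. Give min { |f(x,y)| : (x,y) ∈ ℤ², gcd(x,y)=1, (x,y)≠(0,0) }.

translate: b→8 (≡-14 mod 22), so (11,-14,6)→(11,8,3)
flip: (11,8,3)→(3,-8,11)
translate: b→-2 (≡-8 mod 6), so (3,-8,11)→(3,-2,6)
reduced (well bottom): (3,-2,6) with a≤c, −a<b≤a
well minimum = a = 3

3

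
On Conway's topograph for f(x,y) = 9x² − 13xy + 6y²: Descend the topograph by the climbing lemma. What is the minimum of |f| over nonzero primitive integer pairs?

translate: b→5 (≡-13 mod 18), so (9,-13,6)→(9,5,2)
flip: (9,5,2)→(2,-5,9)
translate: b→-1 (≡-5 mod 4), so (2,-5,9)→(2,-1,6)
reduced (well bottom): (2,-1,6) with a≤c, −a<b≤a
well minimum = a = 2

2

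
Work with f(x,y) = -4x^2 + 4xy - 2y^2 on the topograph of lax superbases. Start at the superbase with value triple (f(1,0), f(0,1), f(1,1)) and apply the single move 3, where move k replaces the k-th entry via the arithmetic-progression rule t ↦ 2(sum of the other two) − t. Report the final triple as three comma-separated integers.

start (-4,-2,-2) = (f(1,0),f(0,1),f(1,1))
replace slot 3: 2·((-4)+(-2)) − (-2) = -10 → (-4,-2,-10)

-4,-2,-10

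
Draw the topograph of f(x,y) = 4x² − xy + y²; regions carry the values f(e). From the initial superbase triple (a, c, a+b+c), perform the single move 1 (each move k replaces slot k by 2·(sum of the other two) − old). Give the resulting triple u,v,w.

start (4,1,4) = (f(1,0),f(0,1),f(1,1))
replace slot 1: 2·(1+4) − 4 = 6 → (6,1,4)

6,1,4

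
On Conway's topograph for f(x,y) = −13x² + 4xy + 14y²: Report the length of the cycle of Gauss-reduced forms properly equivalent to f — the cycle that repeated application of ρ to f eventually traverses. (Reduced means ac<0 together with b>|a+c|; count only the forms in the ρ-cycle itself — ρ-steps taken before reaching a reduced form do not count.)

D = 744, ⌊√D⌋ = 27
river: ρ → (14,24,-3)
river: ρ → (-3,24,14)
river: ρ → (14,4,-13)
river: ρ → (-13,22,5)
river: ρ → (5,18,-21)
river: ρ → (-21,24,2)
river: ρ → (2,24,-21)
river: ρ → (-21,18,5)
river: ρ → (5,22,-13)
river: ρ → (-13,4,14)
ρ-cycle length = 10 (tail of 0 descent steps not counted)

10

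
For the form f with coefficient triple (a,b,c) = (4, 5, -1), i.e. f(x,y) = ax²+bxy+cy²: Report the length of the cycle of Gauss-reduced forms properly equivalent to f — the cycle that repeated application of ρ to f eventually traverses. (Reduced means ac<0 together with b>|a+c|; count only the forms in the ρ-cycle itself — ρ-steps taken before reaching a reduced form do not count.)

D = 41, ⌊√D⌋ = 6
river: ρ → (-1,5,4)
river: ρ → (4,3,-2)
river: ρ → (-2,5,2)
river: ρ → (2,3,-4)
river: ρ → (-4,5,1)
river: ρ → (1,5,-4)
river: ρ → (-4,3,2)
river: ρ → (2,5,-2)
river: ρ → (-2,3,4)
river: ρ → (4,5,-1)
ρ-cycle length = 10 (tail of 0 descent steps not counted)

10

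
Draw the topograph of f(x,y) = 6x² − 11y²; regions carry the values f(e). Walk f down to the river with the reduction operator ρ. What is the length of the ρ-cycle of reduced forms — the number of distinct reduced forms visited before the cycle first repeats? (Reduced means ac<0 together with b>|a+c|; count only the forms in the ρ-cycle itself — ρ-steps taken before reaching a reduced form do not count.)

D = 264, ⌊√D⌋ = 16
descent: ρ → (-11,0,6)
descent: ρ → (6,12,-5)  [lands on river]
river: ρ → (-5,8,10)
river: ρ → (10,12,-3)
river: ρ → (-3,12,10)
river: ρ → (10,8,-5)
river: ρ → (-5,12,6)
ρ-cycle length = 6 (tail of 2 descent steps not counted)

6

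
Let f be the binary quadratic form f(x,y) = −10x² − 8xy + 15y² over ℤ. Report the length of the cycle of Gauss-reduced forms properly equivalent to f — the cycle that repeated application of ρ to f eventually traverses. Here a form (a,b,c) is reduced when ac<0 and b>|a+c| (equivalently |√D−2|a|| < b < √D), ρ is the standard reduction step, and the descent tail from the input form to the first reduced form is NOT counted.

D = 664, ⌊√D⌋ = 25
descent: ρ → (15,8,-10)  [lands on river]
river: ρ → (-10,12,13)
river: ρ → (13,14,-9)
river: ρ → (-9,22,5)
river: ρ → (5,18,-17)
river: ρ → (-17,16,6)
river: ρ → (6,20,-11)
river: ρ → (-11,24,2)
river: ρ → (2,24,-11)
river: ρ → (-11,20,6)
river: ρ → (6,16,-17)
river: ρ → (-17,18,5)
river: ρ → (5,22,-9)
river: ρ → (-9,14,13)
river: ρ → (13,12,-10)
river: ρ → (-10,8,15)
river: ρ → (15,22,-3)
river: ρ → (-3,20,22)
river: ρ → (22,24,-1)
river: ρ → (-1,24,22)
river: ρ → (22,20,-3)
river: ρ → (-3,22,15)
ρ-cycle length = 22 (tail of 1 descent step not counted)

22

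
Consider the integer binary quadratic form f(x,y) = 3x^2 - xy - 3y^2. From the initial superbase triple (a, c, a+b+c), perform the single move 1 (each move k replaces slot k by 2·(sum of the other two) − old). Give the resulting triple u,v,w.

start (3,-3,-1) = (f(1,0),f(0,1),f(1,1))
replace slot 1: 2·((-3)+(-1)) − 3 = -11 → (-11,-3,-1)

-11,-3,-1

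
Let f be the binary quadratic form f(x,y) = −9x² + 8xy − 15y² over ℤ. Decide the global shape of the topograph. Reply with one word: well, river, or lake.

D = b²−4ac = 8² − 4·(-9)·(-15) = -476
D < 0 ⇒ definite ⇒ every region one sign ⇒ single well

well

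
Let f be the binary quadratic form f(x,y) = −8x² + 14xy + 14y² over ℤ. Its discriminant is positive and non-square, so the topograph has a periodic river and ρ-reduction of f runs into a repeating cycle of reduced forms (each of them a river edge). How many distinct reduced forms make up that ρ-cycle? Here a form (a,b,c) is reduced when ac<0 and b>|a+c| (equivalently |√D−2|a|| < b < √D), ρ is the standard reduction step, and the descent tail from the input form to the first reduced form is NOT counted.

D = 644, ⌊√D⌋ = 25
river: ρ → (14,14,-8)
river: ρ → (-8,18,10)
river: ρ → (10,22,-4)
river: ρ → (-4,18,20)
river: ρ → (20,22,-2)
river: ρ → (-2,22,20)
river: ρ → (20,18,-4)
river: ρ → (-4,22,10)
river: ρ → (10,18,-8)
river: ρ → (-8,14,14)
ρ-cycle length = 10 (tail of 0 descent steps not counted)

10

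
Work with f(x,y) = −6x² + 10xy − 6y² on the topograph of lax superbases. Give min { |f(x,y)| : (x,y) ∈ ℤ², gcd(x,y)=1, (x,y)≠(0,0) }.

translate: b→2 (≡-10 mod 12), so (6,-10,6)→(6,2,2)
flip: (6,2,2)→(2,-2,6)
translate: b→2 (≡-2 mod 4), so (2,-2,6)→(2,2,6)
reduced (well bottom): (2,2,6) with a≤c, −a<b≤a
well minimum |f| = |-2| = 2 (negative-definite)

2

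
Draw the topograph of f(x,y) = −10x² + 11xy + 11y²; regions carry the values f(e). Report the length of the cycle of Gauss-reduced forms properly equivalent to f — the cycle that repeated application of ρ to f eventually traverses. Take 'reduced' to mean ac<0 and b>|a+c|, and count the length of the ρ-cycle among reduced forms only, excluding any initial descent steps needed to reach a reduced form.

D = 561, ⌊√D⌋ = 23
river: ρ → (11,11,-10)
river: ρ → (-10,9,12)
river: ρ → (12,15,-7)
river: ρ → (-7,13,14)
river: ρ → (14,15,-6)
river: ρ → (-6,21,5)
river: ρ → (5,19,-10)
river: ρ → (-10,21,3)
river: ρ → (3,21,-10)
river: ρ → (-10,19,5)
river: ρ → (5,21,-6)
river: ρ → (-6,15,14)
river: ρ → (14,13,-7)
river: ρ → (-7,15,12)
river: ρ → (12,9,-10)
river: ρ → (-10,11,11)
ρ-cycle length = 16 (tail of 0 descent steps not counted)

16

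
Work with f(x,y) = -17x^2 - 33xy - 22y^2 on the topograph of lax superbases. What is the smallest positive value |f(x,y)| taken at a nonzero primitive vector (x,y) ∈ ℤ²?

translate: b→-1 (≡33 mod 34), so (17,33,22)→(17,-1,6)
flip: (17,-1,6)→(6,1,17)
reduced (well bottom): (6,1,17) with a≤c, −a<b≤a
well minimum |f| = |-6| = 6 (negative-definite)

6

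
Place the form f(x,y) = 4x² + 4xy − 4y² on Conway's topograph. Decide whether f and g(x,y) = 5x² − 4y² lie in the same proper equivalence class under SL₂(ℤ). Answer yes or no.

D₁ = 80, D₂ = 80
river cycle of f (length 2): (-4, 4, 4), (4, 4, -4)
river cycle of g (length 2): (-4, 8, 1), (1, 8, -4)
cycles differ ⇒ inequivalent

no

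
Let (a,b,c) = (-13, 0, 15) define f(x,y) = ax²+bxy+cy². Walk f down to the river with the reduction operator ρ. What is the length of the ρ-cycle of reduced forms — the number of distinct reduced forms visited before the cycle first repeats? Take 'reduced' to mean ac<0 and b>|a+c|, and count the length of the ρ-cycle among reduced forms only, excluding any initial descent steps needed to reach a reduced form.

D = 780, ⌊√D⌋ = 27
descent: ρ → (15,0,-13)
descent: ρ → (-13,26,2)  [lands on river]
river: ρ → (2,26,-13)
ρ-cycle length = 2 (tail of 2 descent steps not counted)

2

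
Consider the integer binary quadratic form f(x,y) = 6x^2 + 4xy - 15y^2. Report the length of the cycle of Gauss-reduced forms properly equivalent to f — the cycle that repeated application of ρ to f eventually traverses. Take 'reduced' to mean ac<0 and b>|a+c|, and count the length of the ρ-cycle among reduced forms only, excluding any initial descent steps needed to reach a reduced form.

D = 376, ⌊√D⌋ = 19
descent: ρ → (-15,-4,6)
descent: ρ → (6,16,-5)  [lands on river]
river: ρ → (-5,14,9)
river: ρ → (9,4,-10)
river: ρ → (-10,16,3)
river: ρ → (3,14,-15)
river: ρ → (-15,16,2)
river: ρ → (2,16,-15)
river: ρ → (-15,14,3)
river: ρ → (3,16,-10)
river: ρ → (-10,4,9)
river: ρ → (9,14,-5)
river: ρ → (-5,16,6)
river: ρ → (6,8,-13)
river: ρ → (-13,18,1)
river: ρ → (1,18,-13)
river: ρ → (-13,8,6)
ρ-cycle length = 16 (tail of 2 descent steps not counted)

16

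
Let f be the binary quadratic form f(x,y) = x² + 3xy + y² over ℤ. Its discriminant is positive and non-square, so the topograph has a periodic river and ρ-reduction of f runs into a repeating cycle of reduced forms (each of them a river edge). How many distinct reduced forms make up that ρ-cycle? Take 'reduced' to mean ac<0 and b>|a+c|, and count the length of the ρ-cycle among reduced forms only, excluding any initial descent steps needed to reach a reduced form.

D = 5, ⌊√D⌋ = 2
descent: ρ → (1,1,-1)  [lands on river]
river: ρ → (-1,1,1)
ρ-cycle length = 2 (tail of 1 descent step not counted)

2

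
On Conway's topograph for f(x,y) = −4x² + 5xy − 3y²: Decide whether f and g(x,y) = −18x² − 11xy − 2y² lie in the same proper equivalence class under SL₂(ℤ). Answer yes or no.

D₁ = -23, D₂ = -23
f is negative-definite; reduce −f:
−f: translate: b→3 (≡-5 mod 8), so (4,-5,3)→(4,3,2)
−f: flip: (4,3,2)→(2,-3,4)
−f: translate: b→1 (≡-3 mod 4), so (2,-3,4)→(2,1,3)
−f: reduced (well bottom): (2,1,3) with a≤c, −a<b≤a
flip sign back: reduced form of f is (-2,-1,-3)
g is negative-definite; reduce −g:
−g: flip: (18,11,2)→(2,-11,18)
−g: translate: b→1 (≡-11 mod 4), so (2,-11,18)→(2,1,3)
−g: reduced (well bottom): (2,1,3) with a≤c, −a<b≤a
flip sign back: reduced form of g is (-2,-1,-3)
reduced forms (-2, -1, -3) vs (-2, -1, -3) ⇒ equivalent

yes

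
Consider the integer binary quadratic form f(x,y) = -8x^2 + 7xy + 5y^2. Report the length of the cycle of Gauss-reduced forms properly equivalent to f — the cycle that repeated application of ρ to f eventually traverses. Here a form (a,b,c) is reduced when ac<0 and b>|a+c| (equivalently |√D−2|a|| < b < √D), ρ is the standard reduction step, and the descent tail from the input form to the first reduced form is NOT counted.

D = 209, ⌊√D⌋ = 14
river: ρ → (5,13,-2)
river: ρ → (-2,11,11)
river: ρ → (11,11,-2)
river: ρ → (-2,13,5)
river: ρ → (5,7,-8)
river: ρ → (-8,9,4)
river: ρ → (4,7,-10)
river: ρ → (-10,13,1)
river: ρ → (1,13,-10)
river: ρ → (-10,7,4)
river: ρ → (4,9,-8)
river: ρ → (-8,7,5)
ρ-cycle length = 12 (tail of 0 descent steps not counted)

12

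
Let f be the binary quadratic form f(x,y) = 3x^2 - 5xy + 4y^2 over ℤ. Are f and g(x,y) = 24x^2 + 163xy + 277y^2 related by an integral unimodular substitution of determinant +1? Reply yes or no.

D₁ = -23, D₂ = -23
f: translate: b→1 (≡-5 mod 6), so (3,-5,4)→(3,1,2)
f: flip: (3,1,2)→(2,-1,3)
f: reduced (well bottom): (2,-1,3) with a≤c, −a<b≤a
g: translate: b→19 (≡163 mod 48), so (24,163,277)→(24,19,4)
g: flip: (24,19,4)→(4,-19,24)
g: translate: b→-3 (≡-19 mod 8), so (4,-19,24)→(4,-3,2)
g: flip: (4,-3,2)→(2,3,4)
g: translate: b→-1 (≡3 mod 4), so (2,3,4)→(2,-1,3)
g: reduced (well bottom): (2,-1,3) with a≤c, −a<b≤a
reduced forms (2, -1, 3) vs (2, -1, 3) ⇒ equivalent

yes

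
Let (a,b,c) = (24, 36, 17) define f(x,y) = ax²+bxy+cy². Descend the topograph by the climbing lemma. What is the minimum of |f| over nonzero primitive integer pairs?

translate: b→-12 (≡36 mod 48), so (24,36,17)→(24,-12,5)
flip: (24,-12,5)→(5,12,24)
translate: b→2 (≡12 mod 10), so (5,12,24)→(5,2,17)
reduced (well bottom): (5,2,17) with a≤c, −a<b≤a
well minimum = a = 5

5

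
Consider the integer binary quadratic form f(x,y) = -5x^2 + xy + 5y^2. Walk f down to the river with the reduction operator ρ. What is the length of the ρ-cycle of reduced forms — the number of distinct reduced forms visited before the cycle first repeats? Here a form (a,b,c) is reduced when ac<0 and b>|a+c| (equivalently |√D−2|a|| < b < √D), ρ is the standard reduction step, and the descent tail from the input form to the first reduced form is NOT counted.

D = 101, ⌊√D⌋ = 10
river: ρ → (5,9,-1)
river: ρ → (-1,9,5)
river: ρ → (5,1,-5)
river: ρ → (-5,9,1)
river: ρ → (1,9,-5)
river: ρ → (-5,1,5)
ρ-cycle length = 6 (tail of 0 descent steps not counted)

6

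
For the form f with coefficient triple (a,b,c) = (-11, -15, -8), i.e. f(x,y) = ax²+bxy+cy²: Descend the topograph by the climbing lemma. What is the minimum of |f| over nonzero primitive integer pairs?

translate: b→-7 (≡15 mod 22), so (11,15,8)→(11,-7,4)
flip: (11,-7,4)→(4,7,11)
translate: b→-1 (≡7 mod 8), so (4,7,11)→(4,-1,8)
reduced (well bottom): (4,-1,8) with a≤c, −a<b≤a
well minimum |f| = |-4| = 4 (negative-definite)

4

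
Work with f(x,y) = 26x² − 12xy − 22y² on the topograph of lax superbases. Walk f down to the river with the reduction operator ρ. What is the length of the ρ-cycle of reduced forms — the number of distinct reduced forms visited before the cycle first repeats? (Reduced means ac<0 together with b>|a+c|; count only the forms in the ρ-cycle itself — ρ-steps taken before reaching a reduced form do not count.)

D = 2432, ⌊√D⌋ = 49
descent: ρ → (-22,12,26)  [lands on river]
river: ρ → (26,40,-8)
river: ρ → (-8,40,26)
river: ρ → (26,12,-22)
river: ρ → (-22,32,16)
river: ρ → (16,32,-22)
ρ-cycle length = 6 (tail of 1 descent step not counted)

6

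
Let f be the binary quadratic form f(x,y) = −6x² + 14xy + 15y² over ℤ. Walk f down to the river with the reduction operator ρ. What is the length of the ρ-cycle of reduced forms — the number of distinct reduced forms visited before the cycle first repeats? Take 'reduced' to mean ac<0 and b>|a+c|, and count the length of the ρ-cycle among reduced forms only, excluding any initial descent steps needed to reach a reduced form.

D = 556, ⌊√D⌋ = 23
river: ρ → (15,16,-5)
river: ρ → (-5,14,18)
river: ρ → (18,22,-1)
river: ρ → (-1,22,18)
river: ρ → (18,14,-5)
river: ρ → (-5,16,15)
river: ρ → (15,14,-6)
river: ρ → (-6,22,3)
river: ρ → (3,20,-13)
river: ρ → (-13,6,10)
river: ρ → (10,14,-9)
river: ρ → (-9,22,2)
river: ρ → (2,22,-9)
river: ρ → (-9,14,10)
river: ρ → (10,6,-13)
river: ρ → (-13,20,3)
river: ρ → (3,22,-6)
river: ρ → (-6,14,15)
ρ-cycle length = 18 (tail of 0 descent steps not counted)

18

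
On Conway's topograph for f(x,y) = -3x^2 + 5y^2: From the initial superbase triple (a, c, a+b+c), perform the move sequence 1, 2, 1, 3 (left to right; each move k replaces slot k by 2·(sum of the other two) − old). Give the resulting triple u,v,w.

start (-3,5,2) = (f(1,0),f(0,1),f(1,1))
replace slot 1: 2·(5+2) − (-3) = 17 → (17,5,2)
replace slot 2: 2·(17+2) − 5 = 33 → (17,33,2)
replace slot 1: 2·(33+2) − 17 = 53 → (53,33,2)
replace slot 3: 2·(53+33) − 2 = 170 → (53,33,170)

53,33,170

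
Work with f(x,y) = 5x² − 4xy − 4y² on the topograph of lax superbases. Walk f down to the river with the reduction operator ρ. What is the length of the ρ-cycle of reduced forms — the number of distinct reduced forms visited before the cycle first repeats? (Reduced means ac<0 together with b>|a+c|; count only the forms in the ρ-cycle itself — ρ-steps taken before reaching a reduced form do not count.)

D = 96, ⌊√D⌋ = 9
descent: ρ → (-4,4,5)  [lands on river]
river: ρ → (5,6,-3)
river: ρ → (-3,6,5)
river: ρ → (5,4,-4)
ρ-cycle length = 4 (tail of 1 descent step not counted)

4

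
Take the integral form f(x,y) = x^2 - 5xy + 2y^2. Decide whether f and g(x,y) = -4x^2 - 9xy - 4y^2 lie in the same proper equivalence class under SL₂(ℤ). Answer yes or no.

D₁ = 17, D₂ = 17
river cycle of f (length 6): (2, 1, -2), (-2, 3, 1), (1, 3, -2), (-2, 1, 2), (2, 3, -1), (-1, 3, 2)
river cycle of g (length 6): (1, 3, -2), (-2, 1, 2), (2, 3, -1), (-1, 3, 2), (2, 1, -2), (-2, 3, 1)
cycles coincide ⇒ equivalent

yes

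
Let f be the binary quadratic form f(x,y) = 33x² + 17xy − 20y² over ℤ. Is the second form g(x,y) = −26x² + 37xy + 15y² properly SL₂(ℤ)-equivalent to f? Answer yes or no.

D₁ = 2929, D₂ = 2929
river cycle of f (length 90): (-20, 23, 30), (30, 37, -13), (-13, 41, 24), (24, 7, -30), (-30, 53, 1), (1, 53, -30), (-30, 7, 24), (24, 41, -13), (-13, 37, 30), (30, 23, -20), … (80 more)
river cycle of g (length 78): (15, 53, -2), (-2, 51, 41), (41, 31, -12), (-12, 41, 26), (26, 11, -27), (-27, 43, 10), (10, 37, -39), (-39, 41, 8), (8, 39, -44), (-44, 49, 3), … (68 more)
cycles differ ⇒ inequivalent

no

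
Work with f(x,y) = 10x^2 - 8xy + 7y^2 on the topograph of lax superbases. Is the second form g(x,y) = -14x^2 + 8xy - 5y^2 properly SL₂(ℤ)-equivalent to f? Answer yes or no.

D₁ = -216, D₂ = -216
f: flip: (10,-8,7)→(7,8,10)
f: translate: b→-6 (≡8 mod 14), so (7,8,10)→(7,-6,9)
f: reduced (well bottom): (7,-6,9) with a≤c, −a<b≤a
g is negative-definite; reduce −g:
−g: flip: (14,-8,5)→(5,8,14)
−g: translate: b→-2 (≡8 mod 10), so (5,8,14)→(5,-2,11)
−g: reduced (well bottom): (5,-2,11) with a≤c, −a<b≤a
flip sign back: reduced form of g is (-5,2,-11)
reduced forms (7, -6, 9) vs (-5, 2, -11) ⇒ inequivalent

no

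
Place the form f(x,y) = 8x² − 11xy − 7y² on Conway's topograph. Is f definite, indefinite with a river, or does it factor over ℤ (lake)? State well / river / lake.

D = b²−4ac = (-11)² − 4·8·(-7) = 345
D > 0 non-square ⇒ indefinite ⇒ periodic river

river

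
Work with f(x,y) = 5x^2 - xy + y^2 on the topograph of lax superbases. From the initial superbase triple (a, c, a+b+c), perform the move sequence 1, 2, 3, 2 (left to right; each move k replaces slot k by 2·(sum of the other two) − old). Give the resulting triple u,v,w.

start (5,1,5) = (f(1,0),f(0,1),f(1,1))
replace slot 1: 2·(1+5) − 5 = 7 → (7,1,5)
replace slot 2: 2·(7+5) − 1 = 23 → (7,23,5)
replace slot 3: 2·(7+23) − 5 = 55 → (7,23,55)
replace slot 2: 2·(7+55) − 23 = 101 → (7,101,55)

7,101,55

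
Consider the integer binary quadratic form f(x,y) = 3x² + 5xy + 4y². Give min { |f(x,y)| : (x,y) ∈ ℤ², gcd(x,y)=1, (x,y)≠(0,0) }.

translate: b→-1 (≡5 mod 6), so (3,5,4)→(3,-1,2)
flip: (3,-1,2)→(2,1,3)
reduced (well bottom): (2,1,3) with a≤c, −a<b≤a
well minimum = a = 2

2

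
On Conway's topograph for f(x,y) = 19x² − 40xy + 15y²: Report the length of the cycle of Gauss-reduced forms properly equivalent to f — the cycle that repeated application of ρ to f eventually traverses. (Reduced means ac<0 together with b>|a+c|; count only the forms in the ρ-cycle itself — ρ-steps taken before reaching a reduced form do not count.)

D = 460, ⌊√D⌋ = 21
descent: ρ → (15,10,-6)  [lands on river]
river: ρ → (-6,14,11)
river: ρ → (11,8,-9)
river: ρ → (-9,10,10)
river: ρ → (10,10,-9)
river: ρ → (-9,8,11)
river: ρ → (11,14,-6)
river: ρ → (-6,10,15)
river: ρ → (15,20,-1)
river: ρ → (-1,20,15)
ρ-cycle length = 10 (tail of 1 descent step not counted)

10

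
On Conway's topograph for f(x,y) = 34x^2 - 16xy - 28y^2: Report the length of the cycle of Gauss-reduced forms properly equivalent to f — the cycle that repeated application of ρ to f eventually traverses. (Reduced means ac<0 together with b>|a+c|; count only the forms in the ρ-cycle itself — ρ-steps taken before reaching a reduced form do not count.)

D = 4064, ⌊√D⌋ = 63
descent: ρ → (-28,16,34)  [lands on river]
river: ρ → (34,52,-10)
river: ρ → (-10,48,44)
river: ρ → (44,40,-14)
river: ρ → (-14,44,38)
river: ρ → (38,32,-20)
river: ρ → (-20,48,22)
river: ρ → (22,40,-28)
ρ-cycle length = 8 (tail of 1 descent step not counted)

8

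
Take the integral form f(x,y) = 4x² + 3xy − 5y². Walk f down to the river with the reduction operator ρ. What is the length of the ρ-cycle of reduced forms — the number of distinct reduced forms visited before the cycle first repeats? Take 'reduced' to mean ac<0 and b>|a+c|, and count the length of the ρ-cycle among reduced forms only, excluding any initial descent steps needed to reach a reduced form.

D = 89, ⌊√D⌋ = 9
river: ρ → (-5,7,2)
river: ρ → (2,9,-1)
river: ρ → (-1,9,2)
river: ρ → (2,7,-5)
river: ρ → (-5,3,4)
river: ρ → (4,5,-4)
river: ρ → (-4,3,5)
river: ρ → (5,7,-2)
river: ρ → (-2,9,1)
river: ρ → (1,9,-2)
river: ρ → (-2,7,5)
river: ρ → (5,3,-4)
river: ρ → (-4,5,4)
river: ρ → (4,3,-5)
ρ-cycle length = 14 (tail of 0 descent steps not counted)

14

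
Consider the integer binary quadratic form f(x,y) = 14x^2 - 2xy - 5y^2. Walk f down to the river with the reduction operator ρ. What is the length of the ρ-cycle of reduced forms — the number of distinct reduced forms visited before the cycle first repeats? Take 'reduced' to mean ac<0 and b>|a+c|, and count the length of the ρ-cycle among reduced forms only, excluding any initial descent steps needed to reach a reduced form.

D = 284, ⌊√D⌋ = 16
descent: ρ → (-5,12,7)  [lands on river]
river: ρ → (7,16,-1)
river: ρ → (-1,16,7)
river: ρ → (7,12,-5)
river: ρ → (-5,8,11)
river: ρ → (11,14,-2)
river: ρ → (-2,14,11)
river: ρ → (11,8,-5)
ρ-cycle length = 8 (tail of 1 descent step not counted)

8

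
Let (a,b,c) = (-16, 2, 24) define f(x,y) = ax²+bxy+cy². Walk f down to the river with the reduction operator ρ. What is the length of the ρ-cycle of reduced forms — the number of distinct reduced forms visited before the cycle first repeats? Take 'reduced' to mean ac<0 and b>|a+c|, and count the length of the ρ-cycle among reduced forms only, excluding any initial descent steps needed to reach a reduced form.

D = 1540, ⌊√D⌋ = 39
descent: ρ → (24,-2,-16)
descent: ρ → (-16,34,6)  [lands on river]
river: ρ → (6,38,-4)
river: ρ → (-4,34,24)
river: ρ → (24,14,-14)
river: ρ → (-14,14,24)
river: ρ → (24,34,-4)
river: ρ → (-4,38,6)
river: ρ → (6,34,-16)
river: ρ → (-16,30,10)
river: ρ → (10,30,-16)
ρ-cycle length = 10 (tail of 2 descent steps not counted)

10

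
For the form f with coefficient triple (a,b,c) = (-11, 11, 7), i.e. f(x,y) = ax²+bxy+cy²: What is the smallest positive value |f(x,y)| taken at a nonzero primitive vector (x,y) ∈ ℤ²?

river: ρ → (7,17,-5)
river: ρ → (-5,13,13)
river: ρ → (13,13,-5)
river: ρ → (-5,17,7)
river: ρ → (7,11,-11)
river: ρ → (-11,11,7)
closes: descent 0, river 6
min |a| on river = 5

5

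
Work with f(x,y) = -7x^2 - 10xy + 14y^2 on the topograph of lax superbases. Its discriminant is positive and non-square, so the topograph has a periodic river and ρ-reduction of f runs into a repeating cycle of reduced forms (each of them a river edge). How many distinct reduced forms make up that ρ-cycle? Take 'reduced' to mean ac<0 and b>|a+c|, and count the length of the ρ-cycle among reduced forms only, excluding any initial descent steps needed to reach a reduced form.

D = 492, ⌊√D⌋ = 22
descent: ρ → (14,10,-7)  [lands on river]
river: ρ → (-7,18,6)
river: ρ → (6,18,-7)
river: ρ → (-7,10,14)
river: ρ → (14,18,-3)
river: ρ → (-3,18,14)
ρ-cycle length = 6 (tail of 1 descent step not counted)

6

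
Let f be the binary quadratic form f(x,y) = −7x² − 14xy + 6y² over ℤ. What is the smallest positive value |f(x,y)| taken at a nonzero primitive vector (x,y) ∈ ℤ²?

descent: ρ → (6,14,-7)  [lands on river]
river: ρ → (-7,14,6)
river: ρ → (6,10,-11)
river: ρ → (-11,12,5)
river: ρ → (5,18,-2)
river: ρ → (-2,18,5)
river: ρ → (5,12,-11)
river: ρ → (-11,10,6)
closes: descent 1, river 8
min |a| on river = 2

2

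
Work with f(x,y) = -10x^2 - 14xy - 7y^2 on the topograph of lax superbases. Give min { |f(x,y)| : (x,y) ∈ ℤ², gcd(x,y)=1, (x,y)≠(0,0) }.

translate: b→-6 (≡14 mod 20), so (10,14,7)→(10,-6,3)
flip: (10,-6,3)→(3,6,10)
translate: b→0 (≡6 mod 6), so (3,6,10)→(3,0,7)
reduced (well bottom): (3,0,7) with a≤c, −a<b≤a
well minimum |f| = |-3| = 3 (negative-definite)

3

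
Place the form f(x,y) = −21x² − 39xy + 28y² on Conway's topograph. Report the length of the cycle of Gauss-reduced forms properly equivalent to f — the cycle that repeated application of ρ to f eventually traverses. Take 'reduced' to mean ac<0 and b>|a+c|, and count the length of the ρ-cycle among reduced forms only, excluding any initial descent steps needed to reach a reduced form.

D = 3873, ⌊√D⌋ = 62
descent: ρ → (28,39,-21)  [lands on river]
river: ρ → (-21,45,22)
river: ρ → (22,43,-23)
river: ρ → (-23,49,16)
river: ρ → (16,47,-26)
river: ρ → (-26,57,6)
river: ρ → (6,51,-53)
river: ρ → (-53,55,4)
river: ρ → (4,57,-39)
river: ρ → (-39,21,22)
river: ρ → (22,23,-38)
river: ρ → (-38,53,7)
river: ρ → (7,59,-14)
river: ρ → (-14,53,19)
river: ρ → (19,61,-2)
river: ρ → (-2,59,49)
river: ρ → (49,39,-12)
river: ρ → (-12,57,13)
river: ρ → (13,47,-32)
river: ρ → (-32,17,28)
ρ-cycle length = 20 (tail of 1 descent step not counted)

20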